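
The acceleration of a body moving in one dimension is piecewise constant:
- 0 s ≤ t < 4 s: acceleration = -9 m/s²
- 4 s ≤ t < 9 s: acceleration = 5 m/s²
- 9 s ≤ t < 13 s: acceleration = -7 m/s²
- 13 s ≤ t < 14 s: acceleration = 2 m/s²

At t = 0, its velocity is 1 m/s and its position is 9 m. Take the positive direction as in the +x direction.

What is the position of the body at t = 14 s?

-304.5 m

On each constant-a segment, Δv = aΔt and Δx = v₀Δt + ½aΔt²; chain segment to segment.
0–4 s: v starts 1 m/s; Δx = 1·4 + ½·-9·4² = -68 m; v ends -35 m/s.
4–9 s: v starts -35 m/s; Δx = -35·5 + ½·5·5² = -112.5 m; v ends -10 m/s.
9–13 s: v starts -10 m/s; Δx = -10·4 + ½·-7·4² = -96 m; v ends -38 m/s.
13–14 s: v starts -38 m/s; Δx = -38·1 + ½·2·1² = -37 m; v ends -36 m/s.
x(14) = 9 + Σ Δx = -304.5 m.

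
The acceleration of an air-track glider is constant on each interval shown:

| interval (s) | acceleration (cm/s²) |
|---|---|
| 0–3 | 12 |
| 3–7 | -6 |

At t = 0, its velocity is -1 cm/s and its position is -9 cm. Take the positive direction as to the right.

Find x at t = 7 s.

134 cm

On each constant-a segment, Δv = aΔt and Δx = v₀Δt + ½aΔt²; chain segment to segment.
0–3 s: v starts -1 cm/s; Δx = -1·3 + ½·12·3² = 51 cm; v ends 35 cm/s.
3–7 s: v starts 35 cm/s; Δx = 35·4 + ½·-6·4² = 92 cm; v ends 11 cm/s.
x(7) = -9 + Σ Δx = 134 cm.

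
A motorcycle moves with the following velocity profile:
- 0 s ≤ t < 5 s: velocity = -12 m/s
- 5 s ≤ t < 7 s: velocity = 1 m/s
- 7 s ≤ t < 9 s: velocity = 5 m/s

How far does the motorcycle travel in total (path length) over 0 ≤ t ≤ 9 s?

72 m

Distance (not displacement) is the total path length: add the absolute areas under v-t.
0–5 s: |-12| × 5 = 60 m
5–7 s: |1| × 2 = 2 m
7–9 s: |5| × 2 = 10 m
Total distance = 72 m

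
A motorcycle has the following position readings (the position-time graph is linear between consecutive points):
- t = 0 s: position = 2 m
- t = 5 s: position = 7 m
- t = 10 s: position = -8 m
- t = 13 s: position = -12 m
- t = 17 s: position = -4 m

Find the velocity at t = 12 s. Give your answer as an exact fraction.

Velocity is the slope of the x-t graph on 10–13 s: (-12 − -8)/(13 − 10) = -4/3 m/s.

-4/3 m/s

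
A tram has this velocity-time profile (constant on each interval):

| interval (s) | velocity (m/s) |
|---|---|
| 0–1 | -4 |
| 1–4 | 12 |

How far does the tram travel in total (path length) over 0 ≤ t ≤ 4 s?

40 m

Total distance travelled is ∫|v| dt — sum the magnitudes of each area piece.
0–1 s: |-4| × 1 = 4 m
1–4 s: |12| × 3 = 36 m
Total distance = 40 m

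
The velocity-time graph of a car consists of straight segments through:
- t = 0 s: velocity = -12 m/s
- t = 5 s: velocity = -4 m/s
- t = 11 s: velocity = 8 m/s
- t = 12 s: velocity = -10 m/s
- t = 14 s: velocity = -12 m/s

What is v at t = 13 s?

On 12–14 s the graph is linear from -10 to -12 m/s: v(13) = -10 + (-12 − -10)·(13 − 12)/(14 − 12) = -11 m/s.

-11 m/s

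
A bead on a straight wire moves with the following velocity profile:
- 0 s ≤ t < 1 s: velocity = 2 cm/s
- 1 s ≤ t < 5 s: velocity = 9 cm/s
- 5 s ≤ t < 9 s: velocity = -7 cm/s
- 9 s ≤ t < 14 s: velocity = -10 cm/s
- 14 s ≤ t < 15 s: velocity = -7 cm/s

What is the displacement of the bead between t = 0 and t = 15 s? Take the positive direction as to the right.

Net displacement equals the area under the velocity-time graph (areas below the axis count negative).
0–1 s: 2 × 1 = 2 cm
1–5 s: 9 × 4 = 36 cm
5–9 s: -7 × 4 = -28 cm
9–14 s: -10 × 5 = -50 cm
14–15 s: -7 × 1 = -7 cm
Net displacement = -47 cm

-47 cm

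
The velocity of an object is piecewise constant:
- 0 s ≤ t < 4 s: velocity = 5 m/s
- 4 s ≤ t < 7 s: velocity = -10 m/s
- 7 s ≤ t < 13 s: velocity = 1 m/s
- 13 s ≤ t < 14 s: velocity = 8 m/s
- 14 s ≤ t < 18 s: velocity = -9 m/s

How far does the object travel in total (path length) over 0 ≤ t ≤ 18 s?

100 m

Total distance travelled is ∫|v| dt — sum the magnitudes of each area piece.
0–4 s: |5| × 4 = 20 m
4–7 s: |-10| × 3 = 30 m
7–13 s: |1| × 6 = 6 m
13–14 s: |8| × 1 = 8 m
14–18 s: |-9| × 4 = 36 m
Total distance = 100 m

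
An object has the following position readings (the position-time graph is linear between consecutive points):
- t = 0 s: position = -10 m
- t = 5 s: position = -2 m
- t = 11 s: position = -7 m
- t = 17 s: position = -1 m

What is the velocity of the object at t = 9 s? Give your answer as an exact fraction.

-5/6 m/s

Velocity is the slope of the x-t graph on 5–11 s: (-7 − -2)/(11 − 5) = -5/6 m/s.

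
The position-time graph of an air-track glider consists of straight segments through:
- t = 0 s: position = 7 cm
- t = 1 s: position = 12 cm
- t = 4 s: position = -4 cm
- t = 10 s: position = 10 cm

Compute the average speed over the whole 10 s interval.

Average speed = (total path length)/(elapsed time); on a piecewise-linear x-t graph the path length is Σ|Δx|.
0–1 s: |Δx| = |12 − 7| = 5 cm
1–4 s: |Δx| = |-4 − 12| = 16 cm
4–10 s: |Δx| = |10 − -4| = 14 cm
Total path = 35 cm; average speed = 35/10 = 3.5 cm/s.

3.5 cm/s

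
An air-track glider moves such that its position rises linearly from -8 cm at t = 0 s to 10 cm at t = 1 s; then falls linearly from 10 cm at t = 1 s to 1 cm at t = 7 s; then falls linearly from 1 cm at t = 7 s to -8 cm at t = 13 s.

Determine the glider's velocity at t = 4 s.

Velocity is the slope of the x-t graph on 1–7 s: (1 − 10)/(7 − 1) = -1.5 cm/s.

-1.5 cm/s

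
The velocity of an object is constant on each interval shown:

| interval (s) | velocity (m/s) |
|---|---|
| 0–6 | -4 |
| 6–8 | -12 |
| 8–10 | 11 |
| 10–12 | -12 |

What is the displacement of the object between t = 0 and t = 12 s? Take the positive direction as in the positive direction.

-50 m

Net displacement equals the area under the velocity-time graph (areas below the axis count negative).
0–6 s: -4 × 6 = -24 m
6–8 s: -12 × 2 = -24 m
8–10 s: 11 × 2 = 22 m
10–12 s: -12 × 2 = -24 m
Net displacement = -50 m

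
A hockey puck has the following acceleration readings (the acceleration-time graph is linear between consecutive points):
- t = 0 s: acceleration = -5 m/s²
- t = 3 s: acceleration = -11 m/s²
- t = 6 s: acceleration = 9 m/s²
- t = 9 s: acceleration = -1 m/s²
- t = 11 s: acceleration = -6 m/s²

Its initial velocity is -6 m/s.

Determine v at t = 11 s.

-28 m/s

Δv equals the area under the a-t graph; then v = v₀ + Δv.
0–3 s: ½(-5 + -11)(3) = -24 m/s
3–6 s: ½(-11 + 9)(3) = -3 m/s
6–9 s: ½(9 + -1)(3) = 12 m/s
9–11 s: ½(-1 + -6)(2) = -7 m/s
Δv = -22 m/s, so v(11) = -6 + (-22) = -28 m/s.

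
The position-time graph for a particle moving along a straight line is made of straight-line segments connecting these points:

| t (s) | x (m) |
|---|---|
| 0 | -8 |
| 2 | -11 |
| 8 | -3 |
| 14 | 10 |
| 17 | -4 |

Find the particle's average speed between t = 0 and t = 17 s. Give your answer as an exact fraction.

38/17 m/s

Average speed = (total path length)/(elapsed time); on a piecewise-linear x-t graph the path length is Σ|Δx|.
0–2 s: |Δx| = |-11 − -8| = 3 m
2–8 s: |Δx| = |-3 − -11| = 8 m
8–14 s: |Δx| = |10 − -3| = 13 m
14–17 s: |Δx| = |-4 − 10| = 14 m
Total path = 38 m; average speed = 38/17 = 38/17 m/s.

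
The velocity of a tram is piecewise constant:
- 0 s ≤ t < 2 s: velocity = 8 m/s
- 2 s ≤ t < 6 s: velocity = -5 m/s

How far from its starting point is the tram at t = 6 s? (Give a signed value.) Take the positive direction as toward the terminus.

-4 m

Net displacement equals the area under the velocity-time graph (areas below the axis count negative).
0–2 s: 8 × 2 = 16 m
2–6 s: -5 × 4 = -20 m
Net displacement = -4 m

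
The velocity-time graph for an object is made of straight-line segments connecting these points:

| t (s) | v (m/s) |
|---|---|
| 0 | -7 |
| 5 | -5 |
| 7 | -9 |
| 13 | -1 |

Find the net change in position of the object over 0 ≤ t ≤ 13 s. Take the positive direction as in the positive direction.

Net displacement equals the area under the velocity-time graph (areas below the axis count negative).
0–5 s: ½(-7 + -5)(5) = -30 m
5–7 s: ½(-5 + -9)(2) = -14 m
7–13 s: ½(-9 + -1)(6) = -30 m
Net displacement = -74 m

-74 m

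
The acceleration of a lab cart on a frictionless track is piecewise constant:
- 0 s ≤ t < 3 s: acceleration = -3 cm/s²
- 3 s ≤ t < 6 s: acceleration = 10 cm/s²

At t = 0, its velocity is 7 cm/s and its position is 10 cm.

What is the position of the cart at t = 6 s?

56.5 cm

On each constant-a segment, Δv = aΔt and Δx = v₀Δt + ½aΔt²; chain segment to segment.
0–3 s: v starts 7 cm/s; Δx = 7·3 + ½·-3·3² = 7.5 cm; v ends -2 cm/s.
3–6 s: v starts -2 cm/s; Δx = -2·3 + ½·10·3² = 39 cm; v ends 28 cm/s.
x(6) = 10 + Σ Δx = 56.5 cm.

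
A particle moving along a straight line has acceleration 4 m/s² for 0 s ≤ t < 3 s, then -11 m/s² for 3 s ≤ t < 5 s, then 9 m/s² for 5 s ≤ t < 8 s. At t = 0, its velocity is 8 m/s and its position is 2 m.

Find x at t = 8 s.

On each constant-a segment, Δv = aΔt and Δx = v₀Δt + ½aΔt²; chain segment to segment.
0–3 s: v starts 8 m/s; Δx = 8·3 + ½·4·3² = 42 m; v ends 20 m/s.
3–5 s: v starts 20 m/s; Δx = 20·2 + ½·-11·2² = 18 m; v ends -2 m/s.
5–8 s: v starts -2 m/s; Δx = -2·3 + ½·9·3² = 34.5 m; v ends 25 m/s.
x(8) = 2 + Σ Δx = 96.5 m.

96.5 m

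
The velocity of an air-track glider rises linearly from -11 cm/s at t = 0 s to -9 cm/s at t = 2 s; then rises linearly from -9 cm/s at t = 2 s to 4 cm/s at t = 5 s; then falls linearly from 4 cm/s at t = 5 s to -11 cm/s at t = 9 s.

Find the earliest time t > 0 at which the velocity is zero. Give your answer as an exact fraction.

v changes sign on 2–5 s (from -9 to 4); the graph is linear there, so v = 0 at t = 2 + (9)·(5 − 2)/(4 − -9) = 53/13 s.

t = 53/13 s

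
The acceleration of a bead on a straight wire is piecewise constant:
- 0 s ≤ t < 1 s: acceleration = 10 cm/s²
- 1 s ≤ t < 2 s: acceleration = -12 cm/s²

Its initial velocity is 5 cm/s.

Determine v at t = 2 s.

3 cm/s

Δv equals the area under the a-t graph; then v = v₀ + Δv.
0–1 s: 10 × 1 = 10 cm/s
1–2 s: -12 × 1 = -12 cm/s
Δv = -2 cm/s, so v(2) = 5 + (-2) = 3 cm/s.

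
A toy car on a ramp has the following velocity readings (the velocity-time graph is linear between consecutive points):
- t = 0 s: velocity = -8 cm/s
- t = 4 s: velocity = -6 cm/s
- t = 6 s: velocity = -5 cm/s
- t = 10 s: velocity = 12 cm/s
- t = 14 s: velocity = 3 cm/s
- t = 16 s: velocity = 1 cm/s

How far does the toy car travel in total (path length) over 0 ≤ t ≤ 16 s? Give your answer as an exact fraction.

1579/17 cm

Total distance travelled is ∫|v| dt — sum the magnitudes of each area piece.
0–4 s: |½(-8 + -6)(4)| = 28 cm
4–6 s: |½(-6 + -5)(2)| = 11 cm
6–10 s: v = 0 at t = 122/17 s; triangle areas 50/17 + 288/17 = 338/17 cm
10–14 s: |½(12 + 3)(4)| = 30 cm
14–16 s: |½(3 + 1)(2)| = 4 cm
Total distance = 1579/17 cm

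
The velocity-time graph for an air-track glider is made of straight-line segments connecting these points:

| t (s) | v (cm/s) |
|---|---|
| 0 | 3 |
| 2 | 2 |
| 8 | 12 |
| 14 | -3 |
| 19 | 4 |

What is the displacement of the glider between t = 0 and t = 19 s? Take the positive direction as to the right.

76.5 cm

Displacement is the signed area under the v-t curve.
0–2 s: ½(3 + 2)(2) = 5 cm
2–8 s: ½(2 + 12)(6) = 42 cm
8–14 s: ½(12 + -3)(6) = 27 cm
14–19 s: ½(-3 + 4)(5) = 2.5 cm
Net displacement = 76.5 cm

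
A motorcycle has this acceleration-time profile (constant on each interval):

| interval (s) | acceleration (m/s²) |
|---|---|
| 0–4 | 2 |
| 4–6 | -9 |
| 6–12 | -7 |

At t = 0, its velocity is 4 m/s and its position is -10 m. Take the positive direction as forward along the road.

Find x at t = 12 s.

-134 m

On each constant-a segment, Δv = aΔt and Δx = v₀Δt + ½aΔt²; chain segment to segment.
0–4 s: v starts 4 m/s; Δx = 4·4 + ½·2·4² = 32 m; v ends 12 m/s.
4–6 s: v starts 12 m/s; Δx = 12·2 + ½·-9·2² = 6 m; v ends -6 m/s.
6–12 s: v starts -6 m/s; Δx = -6·6 + ½·-7·6² = -162 m; v ends -48 m/s.
x(12) = -10 + Σ Δx = -134 m.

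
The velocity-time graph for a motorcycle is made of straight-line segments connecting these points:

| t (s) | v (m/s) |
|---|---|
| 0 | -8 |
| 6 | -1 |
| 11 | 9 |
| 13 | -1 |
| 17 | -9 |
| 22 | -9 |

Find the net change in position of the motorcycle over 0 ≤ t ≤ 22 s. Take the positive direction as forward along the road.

Displacement is the signed area under the v-t curve.
0–6 s: ½(-8 + -1)(6) = -27 m
6–11 s: ½(-1 + 9)(5) = 20 m
11–13 s: ½(9 + -1)(2) = 8 m
13–17 s: ½(-1 + -9)(4) = -20 m
17–22 s: -9 × 5 = -45 m
Net displacement = -64 m

-64 m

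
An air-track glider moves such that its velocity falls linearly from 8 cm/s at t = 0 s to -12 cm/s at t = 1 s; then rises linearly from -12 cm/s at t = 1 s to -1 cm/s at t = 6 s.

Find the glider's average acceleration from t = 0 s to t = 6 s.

-1.5 cm/s²

Average acceleration = Δv/Δt = (-1 − 8)/(6 − 0) = -1.5 cm/s².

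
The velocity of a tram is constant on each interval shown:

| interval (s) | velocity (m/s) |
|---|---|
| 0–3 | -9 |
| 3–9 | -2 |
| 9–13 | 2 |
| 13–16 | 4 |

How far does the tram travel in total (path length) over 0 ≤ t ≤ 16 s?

59 m

Total distance travelled is ∫|v| dt — sum the magnitudes of each area piece.
0–3 s: |-9| × 3 = 27 m
3–9 s: |-2| × 6 = 12 m
9–13 s: |2| × 4 = 8 m
13–16 s: |4| × 3 = 12 m
Total distance = 59 m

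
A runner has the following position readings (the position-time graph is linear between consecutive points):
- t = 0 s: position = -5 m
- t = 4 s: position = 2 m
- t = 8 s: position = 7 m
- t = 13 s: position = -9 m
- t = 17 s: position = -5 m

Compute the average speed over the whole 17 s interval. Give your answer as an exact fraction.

32/17 m/s

Average speed = (total path length)/(elapsed time); on a piecewise-linear x-t graph the path length is Σ|Δx|.
0–4 s: |Δx| = |2 − -5| = 7 m
4–8 s: |Δx| = |7 − 2| = 5 m
8–13 s: |Δx| = |-9 − 7| = 16 m
13–17 s: |Δx| = |-5 − -9| = 4 m
Total path = 32 m; average speed = 32/17 = 32/17 m/s.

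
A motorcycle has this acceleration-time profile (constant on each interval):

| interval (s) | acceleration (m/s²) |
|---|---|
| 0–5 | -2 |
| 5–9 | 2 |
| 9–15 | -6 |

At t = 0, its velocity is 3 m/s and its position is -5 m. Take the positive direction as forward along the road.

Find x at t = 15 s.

-129 m

On each constant-a segment, Δv = aΔt and Δx = v₀Δt + ½aΔt²; chain segment to segment.
0–5 s: v starts 3 m/s; Δx = 3·5 + ½·-2·5² = -10 m; v ends -7 m/s.
5–9 s: v starts -7 m/s; Δx = -7·4 + ½·2·4² = -12 m; v ends 1 m/s.
9–15 s: v starts 1 m/s; Δx = 1·6 + ½·-6·6² = -102 m; v ends -35 m/s.
x(15) = -5 + Σ Δx = -129 m.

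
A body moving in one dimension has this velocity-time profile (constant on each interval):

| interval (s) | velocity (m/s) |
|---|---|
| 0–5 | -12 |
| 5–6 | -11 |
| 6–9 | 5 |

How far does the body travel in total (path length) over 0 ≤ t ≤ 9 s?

86 m

Distance (not displacement) is the total path length: add the absolute areas under v-t.
0–5 s: |-12| × 5 = 60 m
5–6 s: |-11| × 1 = 11 m
6–9 s: |5| × 3 = 15 m
Total distance = 86 m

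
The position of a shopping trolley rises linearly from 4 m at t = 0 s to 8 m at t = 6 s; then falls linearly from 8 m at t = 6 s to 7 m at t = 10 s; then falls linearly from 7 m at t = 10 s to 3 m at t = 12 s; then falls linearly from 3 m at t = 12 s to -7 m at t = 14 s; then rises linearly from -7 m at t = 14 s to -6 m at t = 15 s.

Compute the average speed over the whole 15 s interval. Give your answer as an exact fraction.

Average speed = (total path length)/(elapsed time); on a piecewise-linear x-t graph the path length is Σ|Δx|.
0–6 s: |Δx| = |8 − 4| = 4 m
6–10 s: |Δx| = |7 − 8| = 1 m
10–12 s: |Δx| = |3 − 7| = 4 m
12–14 s: |Δx| = |-7 − 3| = 10 m
14–15 s: |Δx| = |-6 − -7| = 1 m
Total path = 20 m; average speed = 20/15 = 4/3 m/s.

4/3 m/s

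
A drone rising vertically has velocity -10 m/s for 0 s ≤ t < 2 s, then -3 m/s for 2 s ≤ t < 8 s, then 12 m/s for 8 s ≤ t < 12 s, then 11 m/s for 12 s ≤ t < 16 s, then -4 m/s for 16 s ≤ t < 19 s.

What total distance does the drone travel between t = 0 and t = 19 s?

142 m

Distance (not displacement) is the total path length: add the absolute areas under v-t.
0–2 s: |-10| × 2 = 20 m
2–8 s: |-3| × 6 = 18 m
8–12 s: |12| × 4 = 48 m
12–16 s: |11| × 4 = 44 m
16–19 s: |-4| × 3 = 12 m
Total distance = 142 m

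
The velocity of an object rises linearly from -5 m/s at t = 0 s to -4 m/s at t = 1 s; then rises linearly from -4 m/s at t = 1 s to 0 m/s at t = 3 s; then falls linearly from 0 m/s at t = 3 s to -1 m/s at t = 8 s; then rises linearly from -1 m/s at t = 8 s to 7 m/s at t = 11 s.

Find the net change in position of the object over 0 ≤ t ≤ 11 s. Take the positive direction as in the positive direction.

-2 m

Net displacement equals the area under the velocity-time graph (areas below the axis count negative).
0–1 s: ½(-5 + -4)(1) = -4.5 m
1–3 s: ½(-4 + 0)(2) = -4 m
3–8 s: ½(0 + -1)(5) = -2.5 m
8–11 s: ½(-1 + 7)(3) = 9 m
Net displacement = -2 m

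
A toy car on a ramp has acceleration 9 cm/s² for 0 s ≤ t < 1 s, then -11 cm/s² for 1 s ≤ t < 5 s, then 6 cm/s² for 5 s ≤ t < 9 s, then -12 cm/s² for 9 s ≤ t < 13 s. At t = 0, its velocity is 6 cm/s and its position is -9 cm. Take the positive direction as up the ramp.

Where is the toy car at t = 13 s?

On each constant-a segment, Δv = aΔt and Δx = v₀Δt + ½aΔt²; chain segment to segment.
0–1 s: v starts 6 cm/s; Δx = 6·1 + ½·9·1² = 10.5 cm; v ends 15 cm/s.
1–5 s: v starts 15 cm/s; Δx = 15·4 + ½·-11·4² = -28 cm; v ends -29 cm/s.
5–9 s: v starts -29 cm/s; Δx = -29·4 + ½·6·4² = -68 cm; v ends -5 cm/s.
9–13 s: v starts -5 cm/s; Δx = -5·4 + ½·-12·4² = -116 cm; v ends -53 cm/s.
x(13) = -9 + Σ Δx = -210.5 cm.

-210.5 cm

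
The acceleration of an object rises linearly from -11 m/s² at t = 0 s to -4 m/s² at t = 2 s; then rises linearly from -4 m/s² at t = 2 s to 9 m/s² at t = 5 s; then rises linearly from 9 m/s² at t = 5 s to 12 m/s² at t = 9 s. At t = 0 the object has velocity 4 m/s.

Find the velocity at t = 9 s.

Δv equals the area under the a-t graph; then v = v₀ + Δv.
0–2 s: ½(-11 + -4)(2) = -15 m/s
2–5 s: ½(-4 + 9)(3) = 7.5 m/s
5–9 s: ½(9 + 12)(4) = 42 m/s
Δv = 34.5 m/s, so v(9) = 4 + (34.5) = 38.5 m/s.

38.5 m/s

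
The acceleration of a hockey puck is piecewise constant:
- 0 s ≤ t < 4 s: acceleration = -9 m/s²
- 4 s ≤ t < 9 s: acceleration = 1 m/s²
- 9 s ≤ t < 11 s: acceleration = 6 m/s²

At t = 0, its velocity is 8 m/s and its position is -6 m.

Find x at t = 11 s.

On each constant-a segment, Δv = aΔt and Δx = v₀Δt + ½aΔt²; chain segment to segment.
0–4 s: v starts 8 m/s; Δx = 8·4 + ½·-9·4² = -40 m; v ends -28 m/s.
4–9 s: v starts -28 m/s; Δx = -28·5 + ½·1·5² = -127.5 m; v ends -23 m/s.
9–11 s: v starts -23 m/s; Δx = -23·2 + ½·6·2² = -34 m; v ends -11 m/s.
x(11) = -6 + Σ Δx = -207.5 m.

-207.5 m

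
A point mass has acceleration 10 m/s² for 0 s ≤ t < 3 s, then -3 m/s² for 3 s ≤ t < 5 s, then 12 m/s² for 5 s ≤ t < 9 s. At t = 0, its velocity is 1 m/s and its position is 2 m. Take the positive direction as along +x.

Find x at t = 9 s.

On each constant-a segment, Δv = aΔt and Δx = v₀Δt + ½aΔt²; chain segment to segment.
0–3 s: v starts 1 m/s; Δx = 1·3 + ½·10·3² = 48 m; v ends 31 m/s.
3–5 s: v starts 31 m/s; Δx = 31·2 + ½·-3·2² = 56 m; v ends 25 m/s.
5–9 s: v starts 25 m/s; Δx = 25·4 + ½·12·4² = 196 m; v ends 73 m/s.
x(9) = 2 + Σ Δx = 302 m.

302 m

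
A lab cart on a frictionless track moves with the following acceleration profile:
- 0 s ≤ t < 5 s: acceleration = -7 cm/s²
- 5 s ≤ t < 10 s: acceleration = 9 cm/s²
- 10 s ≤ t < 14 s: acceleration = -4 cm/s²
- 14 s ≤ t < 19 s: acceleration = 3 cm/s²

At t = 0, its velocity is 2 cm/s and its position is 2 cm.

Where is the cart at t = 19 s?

On each constant-a segment, Δv = aΔt and Δx = v₀Δt + ½aΔt²; chain segment to segment.
0–5 s: v starts 2 cm/s; Δx = 2·5 + ½·-7·5² = -77.5 cm; v ends -33 cm/s.
5–10 s: v starts -33 cm/s; Δx = -33·5 + ½·9·5² = -52.5 cm; v ends 12 cm/s.
10–14 s: v starts 12 cm/s; Δx = 12·4 + ½·-4·4² = 16 cm; v ends -4 cm/s.
14–19 s: v starts -4 cm/s; Δx = -4·5 + ½·3·5² = 17.5 cm; v ends 11 cm/s.
x(19) = 2 + Σ Δx = -94.5 cm.

-94.5 cm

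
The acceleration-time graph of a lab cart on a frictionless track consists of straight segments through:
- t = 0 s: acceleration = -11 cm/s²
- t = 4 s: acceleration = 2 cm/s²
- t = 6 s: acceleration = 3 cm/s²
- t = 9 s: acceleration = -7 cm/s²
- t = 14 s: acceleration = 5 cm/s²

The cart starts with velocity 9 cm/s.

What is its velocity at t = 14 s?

-15 cm/s

Δv equals the area under the a-t graph; then v = v₀ + Δv.
0–4 s: ½(-11 + 2)(4) = -18 cm/s
4–6 s: ½(2 + 3)(2) = 5 cm/s
6–9 s: ½(3 + -7)(3) = -6 cm/s
9–14 s: ½(-7 + 5)(5) = -5 cm/s
Δv = -24 cm/s, so v(14) = 9 + (-24) = -15 cm/s.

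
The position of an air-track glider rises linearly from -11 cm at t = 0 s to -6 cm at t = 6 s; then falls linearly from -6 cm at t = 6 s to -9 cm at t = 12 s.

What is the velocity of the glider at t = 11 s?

-0.5 cm/s

Velocity is the slope of the x-t graph on 6–12 s: (-9 − -6)/(12 − 6) = -0.5 cm/s.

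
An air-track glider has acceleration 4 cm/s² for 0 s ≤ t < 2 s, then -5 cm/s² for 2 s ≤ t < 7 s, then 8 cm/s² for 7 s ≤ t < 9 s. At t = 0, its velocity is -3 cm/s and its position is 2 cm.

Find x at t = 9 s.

-57.5 cm

On each constant-a segment, Δv = aΔt and Δx = v₀Δt + ½aΔt²; chain segment to segment.
0–2 s: v starts -3 cm/s; Δx = -3·2 + ½·4·2² = 2 cm; v ends 5 cm/s.
2–7 s: v starts 5 cm/s; Δx = 5·5 + ½·-5·5² = -37.5 cm; v ends -20 cm/s.
7–9 s: v starts -20 cm/s; Δx = -20·2 + ½·8·2² = -24 cm; v ends -4 cm/s.
x(9) = 2 + Σ Δx = -57.5 cm.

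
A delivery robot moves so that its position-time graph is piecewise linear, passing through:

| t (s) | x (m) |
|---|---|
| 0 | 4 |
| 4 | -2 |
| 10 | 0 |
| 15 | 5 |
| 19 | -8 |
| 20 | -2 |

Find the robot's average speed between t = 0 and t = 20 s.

1.6 m/s

Average speed = (total path length)/(elapsed time); on a piecewise-linear x-t graph the path length is Σ|Δx|.
0–4 s: |Δx| = |-2 − 4| = 6 m
4–10 s: |Δx| = |0 − -2| = 2 m
10–15 s: |Δx| = |5 − 0| = 5 m
15–19 s: |Δx| = |-8 − 5| = 13 m
19–20 s: |Δx| = |-2 − -8| = 6 m
Total path = 32 m; average speed = 32/20 = 1.6 m/s.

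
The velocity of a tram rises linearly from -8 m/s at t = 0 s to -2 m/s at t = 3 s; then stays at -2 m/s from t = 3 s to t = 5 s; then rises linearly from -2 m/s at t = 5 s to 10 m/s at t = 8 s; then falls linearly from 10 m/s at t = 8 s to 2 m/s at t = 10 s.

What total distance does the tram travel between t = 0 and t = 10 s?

44 m

Distance (not displacement) is the total path length: add the absolute areas under v-t.
0–3 s: |½(-8 + -2)(3)| = 15 m
3–5 s: |-2| × 2 = 4 m
5–8 s: v = 0 at t = 5.5 s; triangle areas 0.5 + 12.5 = 13 m
8–10 s: |½(10 + 2)(2)| = 12 m
Total distance = 44 m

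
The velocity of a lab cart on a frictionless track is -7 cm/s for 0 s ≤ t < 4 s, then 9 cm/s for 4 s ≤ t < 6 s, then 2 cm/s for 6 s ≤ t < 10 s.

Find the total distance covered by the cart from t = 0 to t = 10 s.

Distance (not displacement) is the total path length: add the absolute areas under v-t.
0–4 s: |-7| × 4 = 28 cm
4–6 s: |9| × 2 = 18 cm
6–10 s: |2| × 4 = 8 cm
Total distance = 54 cm

54 cm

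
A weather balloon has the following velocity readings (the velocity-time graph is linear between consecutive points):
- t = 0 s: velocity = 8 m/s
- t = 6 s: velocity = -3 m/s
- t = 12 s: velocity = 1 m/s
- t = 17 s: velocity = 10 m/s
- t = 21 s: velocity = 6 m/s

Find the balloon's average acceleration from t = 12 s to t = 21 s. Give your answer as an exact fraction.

5/9 m/s²

Average acceleration = Δv/Δt = (6 − 1)/(21 − 12) = 5/9 m/s².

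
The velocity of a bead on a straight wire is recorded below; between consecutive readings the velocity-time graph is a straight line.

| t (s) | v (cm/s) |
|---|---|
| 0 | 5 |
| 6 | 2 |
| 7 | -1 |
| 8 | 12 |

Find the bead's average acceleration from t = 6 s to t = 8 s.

Average acceleration = Δv/Δt = (12 − 2)/(8 − 6) = 5 cm/s².

5 cm/s²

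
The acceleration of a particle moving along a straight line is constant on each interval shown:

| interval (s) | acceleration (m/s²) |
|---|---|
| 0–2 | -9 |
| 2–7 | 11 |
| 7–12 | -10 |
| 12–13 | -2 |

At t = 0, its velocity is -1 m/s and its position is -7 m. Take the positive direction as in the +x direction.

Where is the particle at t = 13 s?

55.5 m

On each constant-a segment, Δv = aΔt and Δx = v₀Δt + ½aΔt²; chain segment to segment.
0–2 s: v starts -1 m/s; Δx = -1·2 + ½·-9·2² = -20 m; v ends -19 m/s.
2–7 s: v starts -19 m/s; Δx = -19·5 + ½·11·5² = 42.5 m; v ends 36 m/s.
7–12 s: v starts 36 m/s; Δx = 36·5 + ½·-10·5² = 55 m; v ends -14 m/s.
12–13 s: v starts -14 m/s; Δx = -14·1 + ½·-2·1² = -15 m; v ends -16 m/s.
x(13) = -7 + Σ Δx = 55.5 m.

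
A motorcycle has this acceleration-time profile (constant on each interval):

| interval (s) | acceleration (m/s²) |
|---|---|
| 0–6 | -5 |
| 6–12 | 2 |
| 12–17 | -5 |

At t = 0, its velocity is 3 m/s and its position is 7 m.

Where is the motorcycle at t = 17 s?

On each constant-a segment, Δv = aΔt and Δx = v₀Δt + ½aΔt²; chain segment to segment.
0–6 s: v starts 3 m/s; Δx = 3·6 + ½·-5·6² = -72 m; v ends -27 m/s.
6–12 s: v starts -27 m/s; Δx = -27·6 + ½·2·6² = -126 m; v ends -15 m/s.
12–17 s: v starts -15 m/s; Δx = -15·5 + ½·-5·5² = -137.5 m; v ends -40 m/s.
x(17) = 7 + Σ Δx = -328.5 m.

-328.5 m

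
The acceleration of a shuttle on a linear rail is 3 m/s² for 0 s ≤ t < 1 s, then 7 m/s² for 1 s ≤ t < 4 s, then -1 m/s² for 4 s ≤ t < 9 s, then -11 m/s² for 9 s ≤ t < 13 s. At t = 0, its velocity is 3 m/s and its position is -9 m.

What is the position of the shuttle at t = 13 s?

167.5 m

On each constant-a segment, Δv = aΔt and Δx = v₀Δt + ½aΔt²; chain segment to segment.
0–1 s: v starts 3 m/s; Δx = 3·1 + ½·3·1² = 4.5 m; v ends 6 m/s.
1–4 s: v starts 6 m/s; Δx = 6·3 + ½·7·3² = 49.5 m; v ends 27 m/s.
4–9 s: v starts 27 m/s; Δx = 27·5 + ½·-1·5² = 122.5 m; v ends 22 m/s.
9–13 s: v starts 22 m/s; Δx = 22·4 + ½·-11·4² = 0 m; v ends -22 m/s.
x(13) = -9 + Σ Δx = 167.5 m.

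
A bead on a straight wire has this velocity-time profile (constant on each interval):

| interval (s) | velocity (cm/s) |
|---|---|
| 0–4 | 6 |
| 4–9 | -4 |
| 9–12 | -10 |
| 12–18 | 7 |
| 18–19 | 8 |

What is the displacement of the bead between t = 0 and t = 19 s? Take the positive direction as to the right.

Net displacement equals the area under the velocity-time graph (areas below the axis count negative).
0–4 s: 6 × 4 = 24 cm
4–9 s: -4 × 5 = -20 cm
9–12 s: -10 × 3 = -30 cm
12–18 s: 7 × 6 = 42 cm
18–19 s: 8 × 1 = 8 cm
Net displacement = 24 cm

24 cm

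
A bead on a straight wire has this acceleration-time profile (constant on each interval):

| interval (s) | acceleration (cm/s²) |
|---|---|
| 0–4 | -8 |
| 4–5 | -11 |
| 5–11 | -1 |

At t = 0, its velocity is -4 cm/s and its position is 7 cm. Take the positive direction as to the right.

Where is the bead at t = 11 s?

-414.5 cm

On each constant-a segment, Δv = aΔt and Δx = v₀Δt + ½aΔt²; chain segment to segment.
0–4 s: v starts -4 cm/s; Δx = -4·4 + ½·-8·4² = -80 cm; v ends -36 cm/s.
4–5 s: v starts -36 cm/s; Δx = -36·1 + ½·-11·1² = -41.5 cm; v ends -47 cm/s.
5–11 s: v starts -47 cm/s; Δx = -47·6 + ½·-1·6² = -300 cm; v ends -53 cm/s.
x(11) = 7 + Σ Δx = -414.5 cm.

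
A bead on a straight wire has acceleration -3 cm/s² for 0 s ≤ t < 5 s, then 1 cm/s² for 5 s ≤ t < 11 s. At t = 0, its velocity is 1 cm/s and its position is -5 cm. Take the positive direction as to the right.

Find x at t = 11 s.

-103.5 cm

On each constant-a segment, Δv = aΔt and Δx = v₀Δt + ½aΔt²; chain segment to segment.
0–5 s: v starts 1 cm/s; Δx = 1·5 + ½·-3·5² = -32.5 cm; v ends -14 cm/s.
5–11 s: v starts -14 cm/s; Δx = -14·6 + ½·1·6² = -66 cm; v ends -8 cm/s.
x(11) = -5 + Σ Δx = -103.5 cm.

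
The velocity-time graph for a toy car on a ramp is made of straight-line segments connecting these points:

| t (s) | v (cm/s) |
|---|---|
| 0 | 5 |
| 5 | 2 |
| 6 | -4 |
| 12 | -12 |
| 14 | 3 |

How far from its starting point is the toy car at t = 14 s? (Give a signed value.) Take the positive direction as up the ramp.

-40.5 cm

Net displacement equals the area under the velocity-time graph (areas below the axis count negative).
0–5 s: ½(5 + 2)(5) = 17.5 cm
5–6 s: ½(2 + -4)(1) = -1 cm
6–12 s: ½(-4 + -12)(6) = -48 cm
12–14 s: ½(-12 + 3)(2) = -9 cm
Net displacement = -40.5 cm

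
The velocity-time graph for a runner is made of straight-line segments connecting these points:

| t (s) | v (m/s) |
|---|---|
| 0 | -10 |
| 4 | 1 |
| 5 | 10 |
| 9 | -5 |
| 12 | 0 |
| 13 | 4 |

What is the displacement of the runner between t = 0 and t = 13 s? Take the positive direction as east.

Net displacement equals the area under the velocity-time graph (areas below the axis count negative).
0–4 s: ½(-10 + 1)(4) = -18 m
4–5 s: ½(1 + 10)(1) = 5.5 m
5–9 s: ½(10 + -5)(4) = 10 m
9–12 s: ½(-5 + 0)(3) = -7.5 m
12–13 s: ½(0 + 4)(1) = 2 m
Net displacement = -8 m

-8 m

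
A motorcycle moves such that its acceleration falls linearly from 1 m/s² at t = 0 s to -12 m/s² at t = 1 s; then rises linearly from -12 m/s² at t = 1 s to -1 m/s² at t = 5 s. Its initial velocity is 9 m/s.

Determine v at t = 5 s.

Δv equals the area under the a-t graph; then v = v₀ + Δv.
0–1 s: ½(1 + -12)(1) = -5.5 m/s
1–5 s: ½(-12 + -1)(4) = -26 m/s
Δv = -31.5 m/s, so v(5) = 9 + (-31.5) = -22.5 m/s.

-22.5 m/s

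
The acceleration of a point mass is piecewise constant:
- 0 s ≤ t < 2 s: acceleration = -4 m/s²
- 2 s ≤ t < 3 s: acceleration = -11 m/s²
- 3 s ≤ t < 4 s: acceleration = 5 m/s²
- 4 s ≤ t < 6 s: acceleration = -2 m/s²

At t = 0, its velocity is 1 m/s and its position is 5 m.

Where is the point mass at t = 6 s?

On each constant-a segment, Δv = aΔt and Δx = v₀Δt + ½aΔt²; chain segment to segment.
0–2 s: v starts 1 m/s; Δx = 1·2 + ½·-4·2² = -6 m; v ends -7 m/s.
2–3 s: v starts -7 m/s; Δx = -7·1 + ½·-11·1² = -12.5 m; v ends -18 m/s.
3–4 s: v starts -18 m/s; Δx = -18·1 + ½·5·1² = -15.5 m; v ends -13 m/s.
4–6 s: v starts -13 m/s; Δx = -13·2 + ½·-2·2² = -30 m; v ends -17 m/s.
x(6) = 5 + Σ Δx = -59 m.

-59 m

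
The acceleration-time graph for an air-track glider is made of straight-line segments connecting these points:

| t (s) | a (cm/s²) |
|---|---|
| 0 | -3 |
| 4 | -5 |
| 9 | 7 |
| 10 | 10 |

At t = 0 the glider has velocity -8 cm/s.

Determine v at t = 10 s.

-10.5 cm/s

Δv equals the area under the a-t graph; then v = v₀ + Δv.
0–4 s: ½(-3 + -5)(4) = -16 cm/s
4–9 s: ½(-5 + 7)(5) = 5 cm/s
9–10 s: ½(7 + 10)(1) = 8.5 cm/s
Δv = -2.5 cm/s, so v(10) = -8 + (-2.5) = -10.5 cm/s.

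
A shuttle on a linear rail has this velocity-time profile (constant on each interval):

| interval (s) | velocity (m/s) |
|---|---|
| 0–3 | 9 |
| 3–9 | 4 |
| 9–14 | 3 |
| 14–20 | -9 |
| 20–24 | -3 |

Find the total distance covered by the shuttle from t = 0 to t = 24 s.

132 m

Total distance travelled is ∫|v| dt — sum the magnitudes of each area piece.
0–3 s: |9| × 3 = 27 m
3–9 s: |4| × 6 = 24 m
9–14 s: |3| × 5 = 15 m
14–20 s: |-9| × 6 = 54 m
20–24 s: |-3| × 4 = 12 m
Total distance = 132 m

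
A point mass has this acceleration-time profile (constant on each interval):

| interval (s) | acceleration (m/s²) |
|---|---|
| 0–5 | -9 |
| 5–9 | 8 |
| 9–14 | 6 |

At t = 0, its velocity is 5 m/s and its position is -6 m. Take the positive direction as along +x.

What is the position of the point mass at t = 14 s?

-154.5 m

On each constant-a segment, Δv = aΔt and Δx = v₀Δt + ½aΔt²; chain segment to segment.
0–5 s: v starts 5 m/s; Δx = 5·5 + ½·-9·5² = -87.5 m; v ends -40 m/s.
5–9 s: v starts -40 m/s; Δx = -40·4 + ½·8·4² = -96 m; v ends -8 m/s.
9–14 s: v starts -8 m/s; Δx = -8·5 + ½·6·5² = 35 m; v ends 22 m/s.
x(14) = -6 + Σ Δx = -154.5 m.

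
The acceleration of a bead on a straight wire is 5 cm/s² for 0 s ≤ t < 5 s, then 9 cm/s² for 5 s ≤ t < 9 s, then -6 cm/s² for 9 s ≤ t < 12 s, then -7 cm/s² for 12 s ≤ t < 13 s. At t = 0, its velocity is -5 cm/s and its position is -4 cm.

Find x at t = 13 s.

On each constant-a segment, Δv = aΔt and Δx = v₀Δt + ½aΔt²; chain segment to segment.
0–5 s: v starts -5 cm/s; Δx = -5·5 + ½·5·5² = 37.5 cm; v ends 20 cm/s.
5–9 s: v starts 20 cm/s; Δx = 20·4 + ½·9·4² = 152 cm; v ends 56 cm/s.
9–12 s: v starts 56 cm/s; Δx = 56·3 + ½·-6·3² = 141 cm; v ends 38 cm/s.
12–13 s: v starts 38 cm/s; Δx = 38·1 + ½·-7·1² = 34.5 cm; v ends 31 cm/s.
x(13) = -4 + Σ Δx = 361 cm.

361 cm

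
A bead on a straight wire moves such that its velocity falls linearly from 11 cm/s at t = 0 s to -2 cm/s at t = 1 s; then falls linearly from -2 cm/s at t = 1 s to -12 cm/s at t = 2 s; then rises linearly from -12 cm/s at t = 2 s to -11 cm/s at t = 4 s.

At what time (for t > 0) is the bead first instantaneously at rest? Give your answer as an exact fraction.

t = 11/13 s

v changes sign on 0–1 s (from 11 to -2); the graph is linear there, so v = 0 at t = 0 + (-11)·(1 − 0)/(-2 − 11) = 11/13 s.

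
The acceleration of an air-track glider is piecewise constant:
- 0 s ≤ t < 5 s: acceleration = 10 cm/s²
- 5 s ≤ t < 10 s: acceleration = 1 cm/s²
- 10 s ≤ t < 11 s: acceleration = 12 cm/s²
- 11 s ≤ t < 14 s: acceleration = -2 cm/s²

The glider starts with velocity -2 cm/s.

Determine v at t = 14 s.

Δv equals the area under the a-t graph; then v = v₀ + Δv.
0–5 s: 10 × 5 = 50 cm/s
5–10 s: 1 × 5 = 5 cm/s
10–11 s: 12 × 1 = 12 cm/s
11–14 s: -2 × 3 = -6 cm/s
Δv = 61 cm/s, so v(14) = -2 + (61) = 59 cm/s.

59 cm/s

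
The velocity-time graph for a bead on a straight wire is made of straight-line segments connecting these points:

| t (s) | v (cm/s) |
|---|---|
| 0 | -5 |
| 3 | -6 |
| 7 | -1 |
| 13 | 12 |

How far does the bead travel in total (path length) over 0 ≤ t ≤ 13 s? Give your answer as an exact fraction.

1663/26 cm

Distance (not displacement) is the total path length: add the absolute areas under v-t.
0–3 s: |½(-5 + -6)(3)| = 16.5 cm
3–7 s: |½(-6 + -1)(4)| = 14 cm
7–13 s: v = 0 at t = 97/13 s; triangle areas 3/13 + 432/13 = 435/13 cm
Total distance = 1663/26 cm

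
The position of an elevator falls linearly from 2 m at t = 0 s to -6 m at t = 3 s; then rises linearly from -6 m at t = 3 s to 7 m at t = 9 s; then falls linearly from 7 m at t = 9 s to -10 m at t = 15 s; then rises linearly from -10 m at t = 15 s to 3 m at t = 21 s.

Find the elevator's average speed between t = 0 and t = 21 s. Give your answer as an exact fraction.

Average speed = (total path length)/(elapsed time); on a piecewise-linear x-t graph the path length is Σ|Δx|.
0–3 s: |Δx| = |-6 − 2| = 8 m
3–9 s: |Δx| = |7 − -6| = 13 m
9–15 s: |Δx| = |-10 − 7| = 17 m
15–21 s: |Δx| = |3 − -10| = 13 m
Total path = 51 m; average speed = 51/21 = 17/7 m/s.

17/7 m/s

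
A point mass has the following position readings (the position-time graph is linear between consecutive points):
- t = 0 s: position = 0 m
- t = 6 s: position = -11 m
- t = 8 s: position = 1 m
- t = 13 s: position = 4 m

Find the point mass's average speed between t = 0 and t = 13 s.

Average speed = (total path length)/(elapsed time); on a piecewise-linear x-t graph the path length is Σ|Δx|.
0–6 s: |Δx| = |-11 − 0| = 11 m
6–8 s: |Δx| = |1 − -11| = 12 m
8–13 s: |Δx| = |4 − 1| = 3 m
Total path = 26 m; average speed = 26/13 = 2 m/s.

2 m/s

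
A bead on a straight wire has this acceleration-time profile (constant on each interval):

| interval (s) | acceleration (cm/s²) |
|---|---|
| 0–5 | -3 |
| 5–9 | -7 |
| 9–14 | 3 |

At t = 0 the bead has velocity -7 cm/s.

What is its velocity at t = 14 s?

Δv equals the area under the a-t graph; then v = v₀ + Δv.
0–5 s: -3 × 5 = -15 cm/s
5–9 s: -7 × 4 = -28 cm/s
9–14 s: 3 × 5 = 15 cm/s
Δv = -28 cm/s, so v(14) = -7 + (-28) = -35 cm/s.

-35 cm/s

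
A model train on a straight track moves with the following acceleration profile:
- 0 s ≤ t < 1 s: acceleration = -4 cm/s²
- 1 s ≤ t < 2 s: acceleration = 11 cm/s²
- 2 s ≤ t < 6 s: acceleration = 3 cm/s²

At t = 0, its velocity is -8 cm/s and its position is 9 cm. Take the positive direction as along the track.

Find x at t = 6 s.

12.5 cm

On each constant-a segment, Δv = aΔt and Δx = v₀Δt + ½aΔt²; chain segment to segment.
0–1 s: v starts -8 cm/s; Δx = -8·1 + ½·-4·1² = -10 cm; v ends -12 cm/s.
1–2 s: v starts -12 cm/s; Δx = -12·1 + ½·11·1² = -6.5 cm; v ends -1 cm/s.
2–6 s: v starts -1 cm/s; Δx = -1·4 + ½·3·4² = 20 cm; v ends 11 cm/s.
x(6) = 9 + Σ Δx = 12.5 cm.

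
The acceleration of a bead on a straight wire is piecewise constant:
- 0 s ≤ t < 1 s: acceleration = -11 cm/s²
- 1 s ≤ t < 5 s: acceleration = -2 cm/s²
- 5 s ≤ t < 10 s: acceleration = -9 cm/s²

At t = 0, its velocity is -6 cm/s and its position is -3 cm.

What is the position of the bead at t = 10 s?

-336 cm

On each constant-a segment, Δv = aΔt and Δx = v₀Δt + ½aΔt²; chain segment to segment.
0–1 s: v starts -6 cm/s; Δx = -6·1 + ½·-11·1² = -11.5 cm; v ends -17 cm/s.
1–5 s: v starts -17 cm/s; Δx = -17·4 + ½·-2·4² = -84 cm; v ends -25 cm/s.
5–10 s: v starts -25 cm/s; Δx = -25·5 + ½·-9·5² = -237.5 cm; v ends -70 cm/s.
x(10) = -3 + Σ Δx = -336 cm.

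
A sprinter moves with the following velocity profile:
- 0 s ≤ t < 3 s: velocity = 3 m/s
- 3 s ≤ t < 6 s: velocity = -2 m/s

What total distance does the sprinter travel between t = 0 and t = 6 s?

15 m

Total distance travelled is ∫|v| dt — sum the magnitudes of each area piece.
0–3 s: |3| × 3 = 9 m
3–6 s: |-2| × 3 = 6 m
Total distance = 15 m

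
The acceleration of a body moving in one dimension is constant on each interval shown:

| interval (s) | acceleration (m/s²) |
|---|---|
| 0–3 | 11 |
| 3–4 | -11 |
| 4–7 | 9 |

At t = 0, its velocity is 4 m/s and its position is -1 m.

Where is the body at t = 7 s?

210.5 m

On each constant-a segment, Δv = aΔt and Δx = v₀Δt + ½aΔt²; chain segment to segment.
0–3 s: v starts 4 m/s; Δx = 4·3 + ½·11·3² = 61.5 m; v ends 37 m/s.
3–4 s: v starts 37 m/s; Δx = 37·1 + ½·-11·1² = 31.5 m; v ends 26 m/s.
4–7 s: v starts 26 m/s; Δx = 26·3 + ½·9·3² = 118.5 m; v ends 53 m/s.
x(7) = -1 + Σ Δx = 210.5 m.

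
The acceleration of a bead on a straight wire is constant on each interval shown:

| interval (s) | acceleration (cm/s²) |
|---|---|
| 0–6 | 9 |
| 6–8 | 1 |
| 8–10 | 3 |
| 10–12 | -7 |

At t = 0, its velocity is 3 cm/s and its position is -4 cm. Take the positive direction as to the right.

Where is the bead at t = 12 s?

On each constant-a segment, Δv = aΔt and Δx = v₀Δt + ½aΔt²; chain segment to segment.
0–6 s: v starts 3 cm/s; Δx = 3·6 + ½·9·6² = 180 cm; v ends 57 cm/s.
6–8 s: v starts 57 cm/s; Δx = 57·2 + ½·1·2² = 116 cm; v ends 59 cm/s.
8–10 s: v starts 59 cm/s; Δx = 59·2 + ½·3·2² = 124 cm; v ends 65 cm/s.
10–12 s: v starts 65 cm/s; Δx = 65·2 + ½·-7·2² = 116 cm; v ends 51 cm/s.
x(12) = -4 + Σ Δx = 532 cm.

532 cm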